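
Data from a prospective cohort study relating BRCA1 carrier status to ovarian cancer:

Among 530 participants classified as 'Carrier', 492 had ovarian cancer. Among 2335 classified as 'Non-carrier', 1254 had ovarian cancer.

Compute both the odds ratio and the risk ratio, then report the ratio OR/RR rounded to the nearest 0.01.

From the description: a = 492, b = 38, c = 1254, d = 1081.
OR = (492·1081)/(38·1254) = 531852/47652 = 11.16117
Risk in exposed = 492/530 = 0.92830; risk in unexposed = 1254/2335 = 0.53704; RR = 1.72854
OR/RR = 11.16117 / 1.72854 = 6.45700
The outcome is not rare, so the OR lies further from 1 than the RR.

6.46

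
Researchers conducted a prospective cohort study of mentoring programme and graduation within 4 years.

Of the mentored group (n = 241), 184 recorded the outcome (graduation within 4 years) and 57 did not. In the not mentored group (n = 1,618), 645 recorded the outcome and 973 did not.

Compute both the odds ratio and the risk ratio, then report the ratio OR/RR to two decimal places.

From the description: a = 184, b = 57, c = 645, d = 973.
OR = (184·973)/(57·645) = 179032/36765 = 4.86963
Risk in exposed = 184/241 = 0.76349; risk in unexposed = 645/1618 = 0.39864; RR = 1.91522
OR/RR = 4.86963 / 1.91522 = 2.54259
The outcome is not rare, so the OR lies further from 1 than the RR.

2.54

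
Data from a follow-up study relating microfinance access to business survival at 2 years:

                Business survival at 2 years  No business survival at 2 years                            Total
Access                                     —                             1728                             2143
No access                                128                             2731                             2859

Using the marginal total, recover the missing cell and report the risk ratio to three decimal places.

The missing cell is in the exposed row: 2143 − 1728 = 415.
So a = 415, b = 1728, c = 128, d = 2731.
RR = [a/(a+b)] / [c/(c+d)] = (415/2143) / (128/2859) = 0.19365/0.04477 = 4.32544

4.325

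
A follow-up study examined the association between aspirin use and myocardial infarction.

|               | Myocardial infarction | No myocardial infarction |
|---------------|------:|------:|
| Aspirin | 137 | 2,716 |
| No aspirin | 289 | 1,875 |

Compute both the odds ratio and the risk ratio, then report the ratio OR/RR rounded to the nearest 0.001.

0.910

Cells: a = 137, b = 2716, c = 289, d = 1875.
OR = (137·1875)/(2716·289) = 256875/784924 = 0.32726
Risk in exposed = 137/2853 = 0.04802; risk in unexposed = 289/2164 = 0.13355; RR = 0.35957
OR/RR = 0.32726 / 0.35957 = 0.91016
The outcome is not rare, so the OR lies further from 1 than the RR.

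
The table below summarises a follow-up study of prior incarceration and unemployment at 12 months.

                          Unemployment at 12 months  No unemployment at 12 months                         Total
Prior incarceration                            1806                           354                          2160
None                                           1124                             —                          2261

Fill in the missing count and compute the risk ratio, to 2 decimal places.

The missing cell is in the unexposed row: 2261 − 1124 = 1137.
So a = 1806, b = 354, c = 1124, d = 1137.
RR = [a/(a+b)] / [c/(c+d)] = (1806/2160) / (1124/2261) = 0.83611/0.49713 = 1.68189

1.68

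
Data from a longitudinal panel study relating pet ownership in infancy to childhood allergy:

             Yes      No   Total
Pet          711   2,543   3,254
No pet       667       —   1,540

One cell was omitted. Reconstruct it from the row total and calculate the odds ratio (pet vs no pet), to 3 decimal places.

0.366

The missing cell is in the unexposed row: 1540 − 667 = 873.
So a = 711, b = 2543, c = 667, d = 873.
OR = (a·d)/(b·c) = (711 × 873) / (2543 × 667) = 620703 / 1696181 = 0.36594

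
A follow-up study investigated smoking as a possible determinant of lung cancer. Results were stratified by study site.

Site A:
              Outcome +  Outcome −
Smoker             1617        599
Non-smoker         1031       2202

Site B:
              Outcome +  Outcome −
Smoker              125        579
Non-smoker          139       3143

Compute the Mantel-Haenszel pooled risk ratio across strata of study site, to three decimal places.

2.393

RR_MH = Σ(aᵢ·n₀ᵢ/nᵢ) / Σ(cᵢ·n₁ᵢ/nᵢ), with n₁ᵢ = aᵢ+bᵢ (exposed), n₀ᵢ = cᵢ+dᵢ (unexposed), nᵢ = n₁ᵢ+n₀ᵢ.
Stratum 1 (Site A): n₁ = 2216, n₀ = 3233, n = 5449; a·n₀/n = 1617·3233/5449 = 959.3982; c·n₁/n = 1031·2216/5449 = 419.2872
Stratum 2 (Site B): n₁ = 704, n₀ = 3282, n = 3986; a·n₀/n = 125·3282/3986 = 102.9227; c·n₁/n = 139·704/3986 = 24.5499
RR_MH = (959.3982 + 102.9227) / (419.2872 + 24.5499) = 1062.3210 / 443.8371 = 2.39349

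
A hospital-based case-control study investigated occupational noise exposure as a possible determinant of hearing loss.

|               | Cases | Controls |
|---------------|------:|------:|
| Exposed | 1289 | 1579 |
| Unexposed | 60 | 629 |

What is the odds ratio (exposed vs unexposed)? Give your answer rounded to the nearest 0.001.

Cells: a = 1289, b = 1579, c = 60, d = 629.
OR = (a·d)/(b·c) = (1289 × 629) / (1579 × 60) = 810781 / 94740 = 8.55796
The odds of hearing loss are about 8.56 times as high in the exposed group.

8.558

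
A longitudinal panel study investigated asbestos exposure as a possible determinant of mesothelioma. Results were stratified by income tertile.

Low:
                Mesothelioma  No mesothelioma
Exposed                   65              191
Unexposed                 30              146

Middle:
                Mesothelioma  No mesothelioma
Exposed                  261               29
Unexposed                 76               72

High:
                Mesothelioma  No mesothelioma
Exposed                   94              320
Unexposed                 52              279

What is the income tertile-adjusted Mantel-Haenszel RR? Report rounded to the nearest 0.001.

1.613

RR_MH = Σ(aᵢ·n₀ᵢ/nᵢ) / Σ(cᵢ·n₁ᵢ/nᵢ), with n₁ᵢ = aᵢ+bᵢ (exposed), n₀ᵢ = cᵢ+dᵢ (unexposed), nᵢ = n₁ᵢ+n₀ᵢ.
Stratum 1 (Low): n₁ = 256, n₀ = 176, n = 432; a·n₀/n = 65·176/432 = 26.4815; c·n₁/n = 30·256/432 = 17.7778
Stratum 2 (Middle): n₁ = 290, n₀ = 148, n = 438; a·n₀/n = 261·148/438 = 88.1918; c·n₁/n = 76·290/438 = 50.3196
Stratum 3 (High): n₁ = 414, n₀ = 331, n = 745; a·n₀/n = 94·331/745 = 41.7638; c·n₁/n = 52·414/745 = 28.8966
RR_MH = (26.4815 + 88.1918 + 41.7638) / (17.7778 + 50.3196 + 28.8966) = 156.4370 / 96.9941 = 1.61285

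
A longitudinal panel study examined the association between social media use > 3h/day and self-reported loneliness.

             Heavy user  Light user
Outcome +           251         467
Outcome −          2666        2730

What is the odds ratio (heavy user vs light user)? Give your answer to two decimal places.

0.55

Reading the table with exposure as columns: a = 251 (Heavy user, case), b = 2666 (Heavy user, non-case), c = 467 (Light user, case), d = 2730.
OR = (a·d)/(b·c) = (251 × 2730) / (2666 × 467) = 685230 / 1245022 = 0.55038
Exposure is associated with lower odds of self-reported loneliness (OR = 0.55 < 1).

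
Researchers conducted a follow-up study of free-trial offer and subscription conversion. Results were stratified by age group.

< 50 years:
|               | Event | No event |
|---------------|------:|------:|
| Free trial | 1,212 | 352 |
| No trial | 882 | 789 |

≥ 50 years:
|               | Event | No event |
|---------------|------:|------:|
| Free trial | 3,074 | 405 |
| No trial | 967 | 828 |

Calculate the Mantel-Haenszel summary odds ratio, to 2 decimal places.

OR_MH = Σ(aᵢdᵢ/nᵢ) / Σ(bᵢcᵢ/nᵢ), where nᵢ is the stratum total.
Stratum 1 (< 50 years): n = 3235; a·d/n = 1212·789/3235 = 295.6006; b·c/n = 352·882/3235 = 95.9703
Stratum 2 (≥ 50 years): n = 5274; a·d/n = 3074·828/5274 = 482.6075; b·c/n = 405·967/5274 = 74.2577
OR_MH = (295.6006 + 482.6075) / (95.9703 + 74.2577) = 778.2081 / 170.2280 = 4.57156

4.57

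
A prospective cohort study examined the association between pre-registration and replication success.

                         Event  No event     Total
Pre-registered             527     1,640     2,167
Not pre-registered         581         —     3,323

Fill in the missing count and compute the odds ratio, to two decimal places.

The missing cell is in the unexposed row: 3323 − 581 = 2742.
So a = 527, b = 1640, c = 581, d = 2742.
OR = (a·d)/(b·c) = (527 × 2742) / (1640 × 581) = 1445034 / 952840 = 1.51655

1.52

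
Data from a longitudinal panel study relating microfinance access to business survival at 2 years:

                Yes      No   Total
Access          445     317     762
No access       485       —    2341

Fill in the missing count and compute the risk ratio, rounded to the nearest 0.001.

The missing cell is in the unexposed row: 2341 − 485 = 1856.
So a = 445, b = 317, c = 485, d = 1856.
RR = [a/(a+b)] / [c/(c+d)] = (445/762) / (485/2341) = 0.58399/0.20718 = 2.81880

2.819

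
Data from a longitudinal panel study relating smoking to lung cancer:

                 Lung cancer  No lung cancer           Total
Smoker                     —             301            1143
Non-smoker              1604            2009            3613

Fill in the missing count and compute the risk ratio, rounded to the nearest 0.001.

The missing cell is in the exposed row: 1143 − 301 = 842.
So a = 842, b = 301, c = 1604, d = 2009.
RR = [a/(a+b)] / [c/(c+d)] = (842/1143) / (1604/3613) = 0.73666/0.44395 = 1.65932

1.659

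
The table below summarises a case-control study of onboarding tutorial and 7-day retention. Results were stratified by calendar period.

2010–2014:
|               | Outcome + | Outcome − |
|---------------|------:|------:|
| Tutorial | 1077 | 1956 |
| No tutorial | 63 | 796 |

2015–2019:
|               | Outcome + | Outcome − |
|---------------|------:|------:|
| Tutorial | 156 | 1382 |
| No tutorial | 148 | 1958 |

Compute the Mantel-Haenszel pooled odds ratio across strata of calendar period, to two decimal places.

OR_MH = Σ(aᵢdᵢ/nᵢ) / Σ(bᵢcᵢ/nᵢ), where nᵢ is the stratum total.
Stratum 1 (2010–2014): n = 3892; a·d/n = 1077·796/3892 = 220.2703; b·c/n = 1956·63/3892 = 31.6619
Stratum 2 (2015–2019): n = 3644; a·d/n = 156·1958/3644 = 83.8222; b·c/n = 1382·148/3644 = 56.1295
OR_MH = (220.2703 + 83.8222) / (31.6619 + 56.1295) = 304.0925 / 87.7914 = 3.46381

3.46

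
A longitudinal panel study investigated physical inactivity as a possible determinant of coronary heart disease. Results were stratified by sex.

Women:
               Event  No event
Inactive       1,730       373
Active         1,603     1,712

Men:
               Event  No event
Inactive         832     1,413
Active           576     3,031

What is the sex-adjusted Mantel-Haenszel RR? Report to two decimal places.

RR_MH = Σ(aᵢ·n₀ᵢ/nᵢ) / Σ(cᵢ·n₁ᵢ/nᵢ), with n₁ᵢ = aᵢ+bᵢ (exposed), n₀ᵢ = cᵢ+dᵢ (unexposed), nᵢ = n₁ᵢ+n₀ᵢ.
Stratum 1 (Women): n₁ = 2103, n₀ = 3315, n = 5418; a·n₀/n = 1730·3315/5418 = 1058.4994; c·n₁/n = 1603·2103/5418 = 622.2054
Stratum 2 (Men): n₁ = 2245, n₀ = 3607, n = 5852; a·n₀/n = 832·3607/5852 = 512.8202; c·n₁/n = 576·2245/5852 = 220.9706
RR_MH = (1058.4994 + 512.8202) / (622.2054 + 220.9706) = 1571.3197 / 843.1760 = 1.86357

1.86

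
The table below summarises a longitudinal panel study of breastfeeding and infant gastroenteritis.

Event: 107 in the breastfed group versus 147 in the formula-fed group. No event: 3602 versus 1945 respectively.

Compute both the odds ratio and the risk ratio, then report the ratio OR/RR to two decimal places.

From the description: a = 107, b = 3602, c = 147, d = 1945.
OR = (107·1945)/(3602·147) = 208115/529494 = 0.39305
Risk in exposed = 107/3709 = 0.02885; risk in unexposed = 147/2092 = 0.07027; RR = 0.41055
OR/RR = 0.39305 / 0.41055 = 0.95735
The outcome is rare in both groups, so OR ≈ RR (ratio near 1).

0.96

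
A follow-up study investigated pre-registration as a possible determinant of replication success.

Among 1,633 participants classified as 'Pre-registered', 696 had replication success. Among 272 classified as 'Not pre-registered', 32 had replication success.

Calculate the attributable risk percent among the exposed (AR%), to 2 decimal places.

From the description: a = 696, b = 937, c = 32, d = 240.
Risk in exposed = 696/1633 = 0.42621; risk in unexposed = 32/272 = 0.11765.
RR = 0.42621/0.11765 = 3.62278
AR% = (RR − 1)/RR × 100 = (3.62278 − 1)/3.62278 × 100 = 72.3969%

72.40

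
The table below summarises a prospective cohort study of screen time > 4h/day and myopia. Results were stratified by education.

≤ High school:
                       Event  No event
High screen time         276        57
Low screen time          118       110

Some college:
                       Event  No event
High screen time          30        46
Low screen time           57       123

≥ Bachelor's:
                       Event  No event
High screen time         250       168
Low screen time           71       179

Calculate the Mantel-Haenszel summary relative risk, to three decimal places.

1.726

RR_MH = Σ(aᵢ·n₀ᵢ/nᵢ) / Σ(cᵢ·n₁ᵢ/nᵢ), with n₁ᵢ = aᵢ+bᵢ (exposed), n₀ᵢ = cᵢ+dᵢ (unexposed), nᵢ = n₁ᵢ+n₀ᵢ.
Stratum 1 (≤ High school): n₁ = 333, n₀ = 228, n = 561; a·n₀/n = 276·228/561 = 112.1711; c·n₁/n = 118·333/561 = 70.0428
Stratum 2 (Some college): n₁ = 76, n₀ = 180, n = 256; a·n₀/n = 30·180/256 = 21.0938; c·n₁/n = 57·76/256 = 16.9219
Stratum 3 (≥ Bachelor's): n₁ = 418, n₀ = 250, n = 668; a·n₀/n = 250·250/668 = 93.5629; c·n₁/n = 71·418/668 = 44.4281
RR_MH = (112.1711 + 21.0938 + 93.5629) / (70.0428 + 16.9219 + 44.4281) = 226.8277 / 131.3928 = 1.72633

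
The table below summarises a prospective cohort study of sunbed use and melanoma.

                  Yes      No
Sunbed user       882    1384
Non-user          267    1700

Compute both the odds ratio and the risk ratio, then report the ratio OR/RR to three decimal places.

1.415

Cells: a = 882, b = 1384, c = 267, d = 1700.
OR = (882·1700)/(1384·267) = 1499400/369528 = 4.05761
Risk in exposed = 882/2266 = 0.38923; risk in unexposed = 267/1967 = 0.13574; RR = 2.86749
OR/RR = 4.05761 / 2.86749 = 1.41504
The outcome is not rare, so the OR lies further from 1 than the RR.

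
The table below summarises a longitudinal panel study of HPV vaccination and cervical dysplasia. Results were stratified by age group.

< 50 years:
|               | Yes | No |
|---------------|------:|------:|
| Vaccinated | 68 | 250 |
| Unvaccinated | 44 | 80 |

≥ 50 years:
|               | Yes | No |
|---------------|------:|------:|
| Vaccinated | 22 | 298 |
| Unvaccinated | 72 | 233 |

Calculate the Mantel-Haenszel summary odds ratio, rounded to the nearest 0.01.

0.35

OR_MH = Σ(aᵢdᵢ/nᵢ) / Σ(bᵢcᵢ/nᵢ), where nᵢ is the stratum total.
Stratum 1 (< 50 years): n = 442; a·d/n = 68·80/442 = 12.3077; b·c/n = 250·44/442 = 24.8869
Stratum 2 (≥ 50 years): n = 625; a·d/n = 22·233/625 = 8.2016; b·c/n = 298·72/625 = 34.3296
OR_MH = (12.3077 + 8.2016) / (24.8869 + 34.3296) = 20.5093 / 59.2165 = 0.34634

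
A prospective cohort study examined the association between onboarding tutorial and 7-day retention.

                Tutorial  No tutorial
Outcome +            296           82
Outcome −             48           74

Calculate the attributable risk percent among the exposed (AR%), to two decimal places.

38.91

Reading the table with exposure as columns: a = 296 (Tutorial, case), b = 48 (Tutorial, non-case), c = 82 (No tutorial, case), d = 74.
Risk in exposed = 296/344 = 0.86047; risk in unexposed = 82/156 = 0.52564.
RR = 0.86047/0.52564 = 1.63698
AR% = (RR − 1)/RR × 100 = (1.63698 − 1)/1.63698 × 100 = 38.9120%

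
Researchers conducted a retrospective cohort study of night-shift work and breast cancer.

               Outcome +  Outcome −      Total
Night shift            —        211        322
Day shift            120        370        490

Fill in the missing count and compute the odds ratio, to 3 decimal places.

1.622

The missing cell is in the exposed row: 322 − 211 = 111.
So a = 111, b = 211, c = 120, d = 370.
OR = (a·d)/(b·c) = (111 × 370) / (211 × 120) = 41070 / 25320 = 1.62204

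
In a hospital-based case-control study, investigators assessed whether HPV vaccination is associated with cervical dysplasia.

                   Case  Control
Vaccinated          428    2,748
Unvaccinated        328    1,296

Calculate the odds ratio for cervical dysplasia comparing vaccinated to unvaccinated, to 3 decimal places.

0.615

Cells: a = 428, b = 2748, c = 328, d = 1296.
OR = (a·d)/(b·c) = (428 × 1296) / (2748 × 328) = 554688 / 901344 = 0.61540
Exposure is associated with lower odds of cervical dysplasia (OR = 0.62 < 1).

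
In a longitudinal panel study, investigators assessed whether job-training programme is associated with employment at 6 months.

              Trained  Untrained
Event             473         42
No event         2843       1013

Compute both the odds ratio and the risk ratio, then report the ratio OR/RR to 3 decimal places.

1.120

Reading the table with exposure as columns: a = 473 (Trained, case), b = 2843 (Trained, non-case), c = 42 (Untrained, case), d = 1013.
OR = (473·1013)/(2843·42) = 479149/119406 = 4.01277
Risk in exposed = 473/3316 = 0.14264; risk in unexposed = 42/1055 = 0.03981; RR = 3.58302
OR/RR = 4.01277 / 3.58302 = 1.11994
The outcome is not rare, so the OR lies further from 1 than the RR.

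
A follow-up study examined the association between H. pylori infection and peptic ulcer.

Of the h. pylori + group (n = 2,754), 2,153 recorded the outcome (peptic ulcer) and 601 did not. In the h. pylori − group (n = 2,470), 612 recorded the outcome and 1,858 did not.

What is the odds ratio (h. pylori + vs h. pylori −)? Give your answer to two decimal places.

10.88

From the description: a = 2153, b = 601, c = 612, d = 1858.
OR = (a·d)/(b·c) = (2153 × 1858) / (601 × 612) = 4000274 / 367812 = 10.87587
The odds of peptic ulcer are about 10.88 times as high in the h. pylori + group.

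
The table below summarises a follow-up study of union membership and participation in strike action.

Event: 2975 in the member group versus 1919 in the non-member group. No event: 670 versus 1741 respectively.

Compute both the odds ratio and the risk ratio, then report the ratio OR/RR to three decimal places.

From the description: a = 2975, b = 670, c = 1919, d = 1741.
OR = (2975·1741)/(670·1919) = 5179475/1285730 = 4.02843
Risk in exposed = 2975/3645 = 0.81619; risk in unexposed = 1919/3660 = 0.52432; RR = 1.55667
OR/RR = 4.02843 / 1.55667 = 2.58786
The outcome is not rare, so the OR lies further from 1 than the RR.

2.588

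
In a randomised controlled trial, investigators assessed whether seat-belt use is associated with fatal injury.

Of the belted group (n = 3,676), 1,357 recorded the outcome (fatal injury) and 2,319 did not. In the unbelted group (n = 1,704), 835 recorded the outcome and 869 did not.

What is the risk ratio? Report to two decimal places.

0.75

From the description: a = 1357, b = 2319, c = 835, d = 869.
Risk in exposed = 1357/3676 = 0.36915; risk in unexposed = 835/1704 = 0.49002.
RR = 0.36915 / 0.49002 = 0.75333
The risk is 25% lower among the exposed than among the unexposed.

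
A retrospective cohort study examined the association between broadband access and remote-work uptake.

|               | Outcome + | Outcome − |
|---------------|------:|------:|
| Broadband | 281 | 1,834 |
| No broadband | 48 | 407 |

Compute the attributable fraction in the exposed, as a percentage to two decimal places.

20.60

Cells: a = 281, b = 1834, c = 48, d = 407.
Risk in exposed = 281/2115 = 0.13286; risk in unexposed = 48/455 = 0.10549.
RR = 0.13286/0.10549 = 1.25941
AR% = (RR − 1)/RR × 100 = (1.25941 − 1)/1.25941 × 100 = 20.5976%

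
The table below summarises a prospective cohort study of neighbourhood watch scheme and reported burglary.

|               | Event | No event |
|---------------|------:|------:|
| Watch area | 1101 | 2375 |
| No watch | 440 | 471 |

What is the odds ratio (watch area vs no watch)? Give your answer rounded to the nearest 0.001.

0.496

Cells: a = 1101, b = 2375, c = 440, d = 471.
OR = (a·d)/(b·c) = (1101 × 471) / (2375 × 440) = 518571 / 1045000 = 0.49624
Exposure is associated with lower odds of reported burglary (OR = 0.50 < 1).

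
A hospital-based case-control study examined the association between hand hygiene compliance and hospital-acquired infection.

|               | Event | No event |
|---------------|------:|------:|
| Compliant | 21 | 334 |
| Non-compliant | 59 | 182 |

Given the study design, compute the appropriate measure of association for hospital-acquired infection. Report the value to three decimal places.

0.194

Cells: a = 21, b = 334, c = 59, d = 182.
This is a hospital-based case-control study: participants were sampled on outcome status, so risks in the source population cannot be estimated directly — relative risk is not valid here. The odds ratio is the appropriate measure.
OR = (a·d)/(b·c) = (21 × 182) / (334 × 59) = 3822 / 19706 = 0.19395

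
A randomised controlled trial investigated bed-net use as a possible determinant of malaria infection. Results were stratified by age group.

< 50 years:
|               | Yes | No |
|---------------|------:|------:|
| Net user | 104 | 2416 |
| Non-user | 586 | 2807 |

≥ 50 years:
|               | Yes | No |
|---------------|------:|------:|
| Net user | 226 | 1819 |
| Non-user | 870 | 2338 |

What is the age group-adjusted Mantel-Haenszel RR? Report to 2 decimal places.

0.34

RR_MH = Σ(aᵢ·n₀ᵢ/nᵢ) / Σ(cᵢ·n₁ᵢ/nᵢ), with n₁ᵢ = aᵢ+bᵢ (exposed), n₀ᵢ = cᵢ+dᵢ (unexposed), nᵢ = n₁ᵢ+n₀ᵢ.
Stratum 1 (< 50 years): n₁ = 2520, n₀ = 3393, n = 5913; a·n₀/n = 104·3393/5913 = 59.6773; c·n₁/n = 586·2520/5913 = 249.7412
Stratum 2 (≥ 50 years): n₁ = 2045, n₀ = 3208, n = 5253; a·n₀/n = 226·3208/5253 = 138.0179; c·n₁/n = 870·2045/5253 = 338.6922
RR_MH = (59.6773 + 138.0179) / (249.7412 + 338.6922) = 197.6952 / 588.4334 = 0.33597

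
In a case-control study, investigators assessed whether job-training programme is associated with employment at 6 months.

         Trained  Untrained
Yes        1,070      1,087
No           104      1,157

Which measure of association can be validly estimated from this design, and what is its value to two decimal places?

Reading the table with exposure as columns: a = 1070 (Trained, case), b = 104 (Trained, non-case), c = 1087 (Untrained, case), d = 1157.
This is a case-control study: participants were sampled on outcome status, so risks in the source population cannot be estimated directly — relative risk is not valid here. The odds ratio is the appropriate measure.
OR = (a·d)/(b·c) = (1070 × 1157) / (104 × 1087) = 1237990 / 113048 = 10.95101

10.95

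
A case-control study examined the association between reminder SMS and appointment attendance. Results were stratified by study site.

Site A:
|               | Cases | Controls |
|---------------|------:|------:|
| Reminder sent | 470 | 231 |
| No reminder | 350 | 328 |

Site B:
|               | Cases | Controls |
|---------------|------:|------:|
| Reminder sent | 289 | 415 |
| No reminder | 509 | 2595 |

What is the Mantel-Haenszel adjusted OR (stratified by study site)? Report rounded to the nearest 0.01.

2.71

OR_MH = Σ(aᵢdᵢ/nᵢ) / Σ(bᵢcᵢ/nᵢ), where nᵢ is the stratum total.
Stratum 1 (Site A): n = 1379; a·d/n = 470·328/1379 = 111.7912; b·c/n = 231·350/1379 = 58.6294
Stratum 2 (Site B): n = 3808; a·d/n = 289·2595/3808 = 196.9420; b·c/n = 415·509/3808 = 55.4714
OR_MH = (111.7912 + 196.9420) / (58.6294 + 55.4714) = 308.7331 / 114.1008 = 2.70579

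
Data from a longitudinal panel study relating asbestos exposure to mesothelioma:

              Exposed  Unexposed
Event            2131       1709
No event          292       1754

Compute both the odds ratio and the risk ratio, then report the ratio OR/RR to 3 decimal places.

Reading the table with exposure as columns: a = 2131 (Exposed, case), b = 292 (Exposed, non-case), c = 1709 (Unexposed, case), d = 1754.
OR = (2131·1754)/(292·1709) = 3737774/499028 = 7.49011
Risk in exposed = 2131/2423 = 0.87949; risk in unexposed = 1709/3463 = 0.49350; RR = 1.78213
OR/RR = 7.49011 / 1.78213 = 4.20289
The outcome is not rare, so the OR lies further from 1 than the RR.

4.203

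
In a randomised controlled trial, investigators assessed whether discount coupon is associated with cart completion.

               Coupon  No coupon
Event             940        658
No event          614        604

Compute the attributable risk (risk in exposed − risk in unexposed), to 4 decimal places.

0.0835

Reading the table with exposure as columns: a = 940 (Coupon, case), b = 614 (Coupon, non-case), c = 658 (No coupon, case), d = 604.
Risk in exposed = 940/1554 = 0.604891; risk in unexposed = 658/1262 = 0.521395.
Risk difference = 0.604891 − 0.521395 = 0.083496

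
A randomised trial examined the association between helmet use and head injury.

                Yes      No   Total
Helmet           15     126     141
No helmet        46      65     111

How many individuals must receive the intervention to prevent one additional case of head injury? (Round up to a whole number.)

Risk in treated group = 15/141 = 0.10638; risk in control = 46/111 = 0.41441.
Absolute risk reduction = 0.41441 − 0.10638 = 0.30803
NNT = 1 / ARR = 1 / 0.30803 = 3.246 → round up → 4

4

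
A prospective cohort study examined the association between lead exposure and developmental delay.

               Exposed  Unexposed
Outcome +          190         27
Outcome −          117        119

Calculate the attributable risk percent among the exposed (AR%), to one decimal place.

Reading the table with exposure as columns: a = 190 (Exposed, case), b = 117 (Exposed, non-case), c = 27 (Unexposed, case), d = 119.
Risk in exposed = 190/307 = 0.61889; risk in unexposed = 27/146 = 0.18493.
RR = 0.61889/0.18493 = 3.34660
AR% = (RR − 1)/RR × 100 = (3.34660 − 1)/3.34660 × 100 = 70.1190%

70.1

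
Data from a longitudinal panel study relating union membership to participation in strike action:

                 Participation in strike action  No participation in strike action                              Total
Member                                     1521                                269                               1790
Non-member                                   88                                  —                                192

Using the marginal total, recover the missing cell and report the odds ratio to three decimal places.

The missing cell is in the unexposed row: 192 − 88 = 104.
So a = 1521, b = 269, c = 88, d = 104.
OR = (a·d)/(b·c) = (1521 × 104) / (269 × 88) = 158184 / 23672 = 6.68233

6.682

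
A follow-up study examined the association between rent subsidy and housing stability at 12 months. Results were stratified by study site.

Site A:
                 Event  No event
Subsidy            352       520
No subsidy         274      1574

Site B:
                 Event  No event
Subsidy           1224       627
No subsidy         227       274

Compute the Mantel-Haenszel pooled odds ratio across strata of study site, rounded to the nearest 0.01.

3.07

OR_MH = Σ(aᵢdᵢ/nᵢ) / Σ(bᵢcᵢ/nᵢ), where nᵢ is the stratum total.
Stratum 1 (Site A): n = 2720; a·d/n = 352·1574/2720 = 203.6941; b·c/n = 520·274/2720 = 52.3824
Stratum 2 (Site B): n = 2352; a·d/n = 1224·274/2352 = 142.5918; b·c/n = 627·227/2352 = 60.5140
OR_MH = (203.6941 + 142.5918) / (52.3824 + 60.5140) = 346.2860 / 112.8964 = 3.06729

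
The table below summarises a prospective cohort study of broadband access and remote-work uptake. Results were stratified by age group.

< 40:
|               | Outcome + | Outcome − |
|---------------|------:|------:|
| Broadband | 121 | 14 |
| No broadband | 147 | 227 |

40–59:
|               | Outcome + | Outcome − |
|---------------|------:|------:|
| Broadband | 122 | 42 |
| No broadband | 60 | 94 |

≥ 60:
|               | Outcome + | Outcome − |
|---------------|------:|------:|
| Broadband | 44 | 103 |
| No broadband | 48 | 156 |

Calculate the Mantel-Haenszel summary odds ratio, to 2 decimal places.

OR_MH = Σ(aᵢdᵢ/nᵢ) / Σ(bᵢcᵢ/nᵢ), where nᵢ is the stratum total.
Stratum 1 (< 40): n = 509; a·d/n = 121·227/509 = 53.9627; b·c/n = 14·147/509 = 4.0432
Stratum 2 (40–59): n = 318; a·d/n = 122·94/318 = 36.0629; b·c/n = 42·60/318 = 7.9245
Stratum 3 (≥ 60): n = 351; a·d/n = 44·156/351 = 19.5556; b·c/n = 103·48/351 = 14.0855
OR_MH = (53.9627 + 36.0629 + 19.5556) / (4.0432 + 7.9245 + 14.0855) = 109.5811 / 26.0532 = 4.20605

4.21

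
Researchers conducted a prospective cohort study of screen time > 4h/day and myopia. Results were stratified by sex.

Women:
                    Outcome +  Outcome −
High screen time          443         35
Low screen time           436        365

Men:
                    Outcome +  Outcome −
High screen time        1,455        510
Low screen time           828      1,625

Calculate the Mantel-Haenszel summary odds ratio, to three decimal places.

OR_MH = Σ(aᵢdᵢ/nᵢ) / Σ(bᵢcᵢ/nᵢ), where nᵢ is the stratum total.
Stratum 1 (Women): n = 1279; a·d/n = 443·365/1279 = 126.4230; b·c/n = 35·436/1279 = 11.9312
Stratum 2 (Men): n = 4418; a·d/n = 1455·1625/4418 = 535.1686; b·c/n = 510·828/4418 = 95.5817
OR_MH = (126.4230 + 535.1686) / (11.9312 + 95.5817) = 661.5916 / 107.5129 = 6.15360

6.154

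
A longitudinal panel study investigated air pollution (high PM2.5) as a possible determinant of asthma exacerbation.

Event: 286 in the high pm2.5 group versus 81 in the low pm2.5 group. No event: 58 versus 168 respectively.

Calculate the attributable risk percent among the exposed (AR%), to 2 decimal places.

60.87

From the description: a = 286, b = 58, c = 81, d = 168.
Risk in exposed = 286/344 = 0.83140; risk in unexposed = 81/249 = 0.32530.
RR = 0.83140/0.32530 = 2.55577
AR% = (RR − 1)/RR × 100 = (2.55577 − 1)/2.55577 × 100 = 60.8729%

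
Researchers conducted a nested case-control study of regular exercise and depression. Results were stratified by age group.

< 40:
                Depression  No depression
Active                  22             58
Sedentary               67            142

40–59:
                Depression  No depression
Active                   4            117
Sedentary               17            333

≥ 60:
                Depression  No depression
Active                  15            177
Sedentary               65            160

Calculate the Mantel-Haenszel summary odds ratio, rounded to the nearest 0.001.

OR_MH = Σ(aᵢdᵢ/nᵢ) / Σ(bᵢcᵢ/nᵢ), where nᵢ is the stratum total.
Stratum 1 (< 40): n = 289; a·d/n = 22·142/289 = 10.8097; b·c/n = 58·67/289 = 13.4464
Stratum 2 (40–59): n = 471; a·d/n = 4·333/471 = 2.8280; b·c/n = 117·17/471 = 4.2229
Stratum 3 (≥ 60): n = 417; a·d/n = 15·160/417 = 5.7554; b·c/n = 177·65/417 = 27.5899
OR_MH = (10.8097 + 2.8280 + 5.7554) / (13.4464 + 4.2229 + 27.5899) = 19.3931 / 45.2592 = 0.42849

0.428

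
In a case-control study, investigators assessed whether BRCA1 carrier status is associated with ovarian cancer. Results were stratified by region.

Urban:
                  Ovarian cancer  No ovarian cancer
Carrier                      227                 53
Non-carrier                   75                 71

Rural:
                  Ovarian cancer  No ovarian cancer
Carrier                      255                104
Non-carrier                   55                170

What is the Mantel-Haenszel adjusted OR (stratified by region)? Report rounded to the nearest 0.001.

OR_MH = Σ(aᵢdᵢ/nᵢ) / Σ(bᵢcᵢ/nᵢ), where nᵢ is the stratum total.
Stratum 1 (Urban): n = 426; a·d/n = 227·71/426 = 37.8333; b·c/n = 53·75/426 = 9.3310
Stratum 2 (Rural): n = 584; a·d/n = 255·170/584 = 74.2295; b·c/n = 104·55/584 = 9.7945
OR_MH = (37.8333 + 74.2295) / (9.3310 + 9.7945) = 112.0628 / 19.1255 = 5.85934

5.859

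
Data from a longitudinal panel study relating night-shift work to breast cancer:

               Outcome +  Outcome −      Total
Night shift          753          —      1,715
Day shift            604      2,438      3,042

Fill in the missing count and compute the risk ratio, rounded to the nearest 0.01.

The missing cell is in the exposed row: 1715 − 753 = 962.
So a = 753, b = 962, c = 604, d = 2438.
RR = [a/(a+b)] / [c/(c+d)] = (753/1715) / (604/3042) = 0.43907/0.19855 = 2.21133

2.21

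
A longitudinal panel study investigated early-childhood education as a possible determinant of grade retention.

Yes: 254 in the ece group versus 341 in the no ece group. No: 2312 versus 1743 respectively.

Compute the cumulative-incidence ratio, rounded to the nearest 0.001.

From the description: a = 254, b = 2312, c = 341, d = 1743.
Risk in exposed = 254/2566 = 0.09899; risk in unexposed = 341/2084 = 0.16363.
RR = 0.09899 / 0.16363 = 0.60495
The risk is 40% lower among the exposed than among the unexposed.

0.605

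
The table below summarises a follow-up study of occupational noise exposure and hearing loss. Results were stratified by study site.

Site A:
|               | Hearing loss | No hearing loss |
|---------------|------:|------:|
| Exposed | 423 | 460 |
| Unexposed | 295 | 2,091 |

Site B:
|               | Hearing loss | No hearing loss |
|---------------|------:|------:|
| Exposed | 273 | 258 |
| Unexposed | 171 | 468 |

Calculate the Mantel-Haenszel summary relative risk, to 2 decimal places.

RR_MH = Σ(aᵢ·n₀ᵢ/nᵢ) / Σ(cᵢ·n₁ᵢ/nᵢ), with n₁ᵢ = aᵢ+bᵢ (exposed), n₀ᵢ = cᵢ+dᵢ (unexposed), nᵢ = n₁ᵢ+n₀ᵢ.
Stratum 1 (Site A): n₁ = 883, n₀ = 2386, n = 3269; a·n₀/n = 423·2386/3269 = 308.7421; c·n₁/n = 295·883/3269 = 79.6834
Stratum 2 (Site B): n₁ = 531, n₀ = 639, n = 1170; a·n₀/n = 273·639/1170 = 149.1000; c·n₁/n = 171·531/1170 = 77.6077
RR_MH = (308.7421 + 149.1000) / (79.6834 + 77.6077) = 457.8421 / 157.2911 = 2.91080

2.91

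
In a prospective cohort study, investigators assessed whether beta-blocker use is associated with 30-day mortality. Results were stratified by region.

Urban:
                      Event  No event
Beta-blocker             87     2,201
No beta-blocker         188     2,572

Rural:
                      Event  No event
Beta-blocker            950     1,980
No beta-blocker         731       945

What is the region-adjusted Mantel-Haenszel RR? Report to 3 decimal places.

RR_MH = Σ(aᵢ·n₀ᵢ/nᵢ) / Σ(cᵢ·n₁ᵢ/nᵢ), with n₁ᵢ = aᵢ+bᵢ (exposed), n₀ᵢ = cᵢ+dᵢ (unexposed), nᵢ = n₁ᵢ+n₀ᵢ.
Stratum 1 (Urban): n₁ = 2288, n₀ = 2760, n = 5048; a·n₀/n = 87·2760/5048 = 47.5674; c·n₁/n = 188·2288/5048 = 85.2108
Stratum 2 (Rural): n₁ = 2930, n₀ = 1676, n = 4606; a·n₀/n = 950·1676/4606 = 345.6795; c·n₁/n = 731·2930/4606 = 465.0087
RR_MH = (47.5674 + 345.6795) / (85.2108 + 465.0087) = 393.2469 / 550.2195 = 0.71471

0.715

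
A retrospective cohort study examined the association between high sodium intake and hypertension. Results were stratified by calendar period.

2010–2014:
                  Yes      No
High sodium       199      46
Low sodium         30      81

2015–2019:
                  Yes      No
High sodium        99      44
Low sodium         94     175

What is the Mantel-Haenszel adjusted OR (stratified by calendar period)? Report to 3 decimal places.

6.276

OR_MH = Σ(aᵢdᵢ/nᵢ) / Σ(bᵢcᵢ/nᵢ), where nᵢ is the stratum total.
Stratum 1 (2010–2014): n = 356; a·d/n = 199·81/356 = 45.2781; b·c/n = 46·30/356 = 3.8764
Stratum 2 (2015–2019): n = 412; a·d/n = 99·175/412 = 42.0510; b·c/n = 44·94/412 = 10.0388
OR_MH = (45.2781 + 42.0510) / (3.8764 + 10.0388) = 87.3291 / 13.9152 = 6.27579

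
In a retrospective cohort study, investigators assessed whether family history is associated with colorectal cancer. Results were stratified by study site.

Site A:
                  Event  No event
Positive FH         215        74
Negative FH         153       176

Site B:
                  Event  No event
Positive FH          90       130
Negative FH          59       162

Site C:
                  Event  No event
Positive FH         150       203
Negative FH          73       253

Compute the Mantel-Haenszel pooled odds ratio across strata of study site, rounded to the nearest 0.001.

OR_MH = Σ(aᵢdᵢ/nᵢ) / Σ(bᵢcᵢ/nᵢ), where nᵢ is the stratum total.
Stratum 1 (Site A): n = 618; a·d/n = 215·176/618 = 61.2298; b·c/n = 74·153/618 = 18.3204
Stratum 2 (Site B): n = 441; a·d/n = 90·162/441 = 33.0612; b·c/n = 130·59/441 = 17.3923
Stratum 3 (Site C): n = 679; a·d/n = 150·253/679 = 55.8910; b·c/n = 203·73/679 = 21.8247
OR_MH = (61.2298 + 33.0612 + 55.8910) / (18.3204 + 17.3923 + 21.8247) = 150.1820 / 57.5374 = 2.61016

2.610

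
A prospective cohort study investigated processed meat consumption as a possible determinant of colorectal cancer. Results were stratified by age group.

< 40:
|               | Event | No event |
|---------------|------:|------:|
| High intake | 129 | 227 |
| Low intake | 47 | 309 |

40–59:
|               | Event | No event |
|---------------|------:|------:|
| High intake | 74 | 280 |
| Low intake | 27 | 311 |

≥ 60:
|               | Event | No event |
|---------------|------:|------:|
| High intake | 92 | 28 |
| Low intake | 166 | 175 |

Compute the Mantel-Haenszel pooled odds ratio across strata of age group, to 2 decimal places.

OR_MH = Σ(aᵢdᵢ/nᵢ) / Σ(bᵢcᵢ/nᵢ), where nᵢ is the stratum total.
Stratum 1 (< 40): n = 712; a·d/n = 129·309/712 = 55.9846; b·c/n = 227·47/712 = 14.9846
Stratum 2 (40–59): n = 692; a·d/n = 74·311/692 = 33.2572; b·c/n = 280·27/692 = 10.9249
Stratum 3 (≥ 60): n = 461; a·d/n = 92·175/461 = 34.9241; b·c/n = 28·166/461 = 10.0824
OR_MH = (55.9846 + 33.2572 + 34.9241) / (14.9846 + 10.9249 + 10.0824) = 124.1659 / 35.9918 = 3.44983

3.45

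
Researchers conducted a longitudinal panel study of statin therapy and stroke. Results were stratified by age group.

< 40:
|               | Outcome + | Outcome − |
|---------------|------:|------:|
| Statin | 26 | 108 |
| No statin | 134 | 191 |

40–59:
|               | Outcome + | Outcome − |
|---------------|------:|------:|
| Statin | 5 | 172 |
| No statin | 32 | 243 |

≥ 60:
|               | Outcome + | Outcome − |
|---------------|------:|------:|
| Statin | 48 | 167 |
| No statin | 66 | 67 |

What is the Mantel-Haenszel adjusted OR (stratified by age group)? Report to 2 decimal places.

0.30

OR_MH = Σ(aᵢdᵢ/nᵢ) / Σ(bᵢcᵢ/nᵢ), where nᵢ is the stratum total.
Stratum 1 (< 40): n = 459; a·d/n = 26·191/459 = 10.8192; b·c/n = 108·134/459 = 31.5294
Stratum 2 (40–59): n = 452; a·d/n = 5·243/452 = 2.6881; b·c/n = 172·32/452 = 12.1770
Stratum 3 (≥ 60): n = 348; a·d/n = 48·67/348 = 9.2414; b·c/n = 167·66/348 = 31.6724
OR_MH = (10.8192 + 2.6881 + 9.2414) / (31.5294 + 12.1770 + 31.6724) = 22.7486 / 75.3788 = 0.30179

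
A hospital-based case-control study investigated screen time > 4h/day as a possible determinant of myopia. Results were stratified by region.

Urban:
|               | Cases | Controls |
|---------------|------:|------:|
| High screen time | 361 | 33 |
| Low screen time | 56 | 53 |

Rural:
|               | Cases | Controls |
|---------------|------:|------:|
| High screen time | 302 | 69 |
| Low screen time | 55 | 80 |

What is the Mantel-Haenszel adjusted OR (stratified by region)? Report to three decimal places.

OR_MH = Σ(aᵢdᵢ/nᵢ) / Σ(bᵢcᵢ/nᵢ), where nᵢ is the stratum total.
Stratum 1 (Urban): n = 503; a·d/n = 361·53/503 = 38.0378; b·c/n = 33·56/503 = 3.6740
Stratum 2 (Rural): n = 506; a·d/n = 302·80/506 = 47.7470; b·c/n = 69·55/506 = 7.5000
OR_MH = (38.0378 + 47.7470) / (3.6740 + 7.5000) = 85.7848 / 11.1740 = 7.67721

7.677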